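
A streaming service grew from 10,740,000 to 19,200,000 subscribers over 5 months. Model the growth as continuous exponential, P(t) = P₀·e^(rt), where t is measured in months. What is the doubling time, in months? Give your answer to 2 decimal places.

doubling time ≈ 5.97 months

r = ln(19200000/10740000) / 5 = ln(1.78771) / 5 ≈ 0.116187 per month
doubling time = ln 2 / |r| = 0.69315 / 0.116187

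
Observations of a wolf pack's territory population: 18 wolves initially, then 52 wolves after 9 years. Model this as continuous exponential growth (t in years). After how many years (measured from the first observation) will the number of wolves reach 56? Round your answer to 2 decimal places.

r = ln(52/18) / 9 ≈ 0.117875 per year
t = ln(56/18) / r = 1.13498 / 0.117875 ≈ 9.629

t ≈ 9.63 years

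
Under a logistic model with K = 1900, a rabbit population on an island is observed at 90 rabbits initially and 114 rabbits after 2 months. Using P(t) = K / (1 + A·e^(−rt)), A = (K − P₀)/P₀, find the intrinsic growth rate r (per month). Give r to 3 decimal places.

A = (1900 − 90)/90 = 20.11111
114 = 1900/(1 + 20.11111·e^(−r·2)) → e^(−2r) = (16.66667 − 1)/20.11111 = 0.779006
r = −ln(0.779006)/2 = 0.24974/2

r ≈ 0.125 per month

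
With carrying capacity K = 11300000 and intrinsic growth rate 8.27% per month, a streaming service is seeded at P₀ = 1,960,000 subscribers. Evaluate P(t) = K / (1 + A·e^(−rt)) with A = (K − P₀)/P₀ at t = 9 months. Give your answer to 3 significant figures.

≈ 3,460,000 subscribers

A = (11300000 − 1960000)/1960000 = 4.76531
P(9) = 11300000 / (1 + 4.76531·e^(−0.0827·9)) = 11300000 / (1 + 4.76531·0.475067)
= 11300000 / 3.26384 ≈ 3462181.22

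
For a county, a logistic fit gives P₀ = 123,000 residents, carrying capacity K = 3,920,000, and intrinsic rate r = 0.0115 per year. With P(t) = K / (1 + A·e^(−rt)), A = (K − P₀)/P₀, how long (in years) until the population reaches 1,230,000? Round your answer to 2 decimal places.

A = (3920000 − 123000)/123000 = 30.86992
1230000 = 3920000/(1 + 30.86992·e^(−0.0115t)) → 1 + 30.86992·e^(−0.0115t) = 3.18699
e^(−0.0115t) = 0.070845 → t = ln(14.11524)/0.0115 = 2.64726/0.0115

t ≈ 230.20 years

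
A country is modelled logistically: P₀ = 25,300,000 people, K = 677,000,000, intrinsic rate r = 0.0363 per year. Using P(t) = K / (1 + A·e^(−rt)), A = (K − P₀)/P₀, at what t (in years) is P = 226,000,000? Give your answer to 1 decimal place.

t ≈ 70.5 years

A = (677000000 − 25300000)/25300000 = 25.75889
226000000 = 677000000/(1 + 25.75889·e^(−0.0363t)) → 1 + 25.75889·e^(−0.0363t) = 2.99558
e^(−0.0363t) = 0.077471 → t = ln(12.908)/0.0363 = 2.55785/0.0363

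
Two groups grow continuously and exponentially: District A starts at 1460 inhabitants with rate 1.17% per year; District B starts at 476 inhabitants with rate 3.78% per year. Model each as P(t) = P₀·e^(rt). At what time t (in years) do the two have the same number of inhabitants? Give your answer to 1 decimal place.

t ≈ 42.9 years

1460·e^(0.0117t) = 476·e^(0.0378t)
1460/476 = e^((0.0378 − 0.0117)t) → ln(3.06723) = 0.0261·t
t = 1.12077 / 0.0261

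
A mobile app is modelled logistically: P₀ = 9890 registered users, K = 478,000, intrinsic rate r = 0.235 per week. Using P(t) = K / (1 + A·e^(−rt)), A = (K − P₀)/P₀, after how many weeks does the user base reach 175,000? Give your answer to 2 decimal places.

t ≈ 14.08 weeks

A = (478000 − 9890)/9890 = 47.33165
175000 = 478000/(1 + 47.33165·e^(−0.235t)) → 1 + 47.33165·e^(−0.235t) = 2.73143
e^(−0.235t) = 0.036581 → t = ln(27.33676)/0.235 = 3.30823/0.235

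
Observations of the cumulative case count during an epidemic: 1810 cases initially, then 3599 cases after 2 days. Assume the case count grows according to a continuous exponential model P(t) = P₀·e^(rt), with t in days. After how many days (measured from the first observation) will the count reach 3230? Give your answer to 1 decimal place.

t ≈ 1.7 days

r = ln(3599/1810) / 2 ≈ 0.343665 per day
t = ln(3230/1810) / r = 0.57916 / 0.343665 ≈ 1.685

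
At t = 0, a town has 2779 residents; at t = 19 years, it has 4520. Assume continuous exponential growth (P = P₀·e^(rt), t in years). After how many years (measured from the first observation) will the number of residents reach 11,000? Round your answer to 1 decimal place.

r = ln(4520/2779) / 19 ≈ 0.025601 per year
t = ln(11000/2779) / r = 1.3758 / 0.025601 ≈ 53.74

t ≈ 53.7 years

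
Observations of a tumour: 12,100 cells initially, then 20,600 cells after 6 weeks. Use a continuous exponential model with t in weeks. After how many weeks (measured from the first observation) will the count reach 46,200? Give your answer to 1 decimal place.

r = ln(20600/12100) / 6 ≈ 0.088681 per week
t = ln(46200/12100) / r = 1.33977 / 0.088681 ≈ 15.108

t ≈ 15.1 weeks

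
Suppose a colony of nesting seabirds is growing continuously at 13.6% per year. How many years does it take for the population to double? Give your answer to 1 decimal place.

doubling time = ln(2) / |r| = 0.69315 / 0.136

doubling time ≈ 5.1 years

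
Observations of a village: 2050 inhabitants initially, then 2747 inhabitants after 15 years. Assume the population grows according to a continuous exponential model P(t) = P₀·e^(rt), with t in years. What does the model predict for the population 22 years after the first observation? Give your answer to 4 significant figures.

≈ 3,149 inhabitants

r = ln(2747/2050) / 15 ≈ 0.019511 per year
P(22) = 2050 · e^(0.019511·22) = 2050 · 1.5361 ≈ 3149.01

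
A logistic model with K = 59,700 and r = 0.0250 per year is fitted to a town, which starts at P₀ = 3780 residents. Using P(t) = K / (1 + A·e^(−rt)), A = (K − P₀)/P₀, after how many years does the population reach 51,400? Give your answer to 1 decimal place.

t ≈ 180.7 years

A = (59700 − 3780)/3780 = 14.79365
51400 = 59700/(1 + 14.79365·e^(−0.025t)) → 1 + 14.79365·e^(−0.025t) = 1.16148
e^(−0.025t) = 0.010915 → t = ln(91.61369)/0.025 = 4.51758/0.025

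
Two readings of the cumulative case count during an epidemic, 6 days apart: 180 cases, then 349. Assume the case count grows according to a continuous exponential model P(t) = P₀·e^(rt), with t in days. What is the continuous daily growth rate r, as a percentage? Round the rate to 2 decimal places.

349 = 180 · e^(r·6)
e^(6r) = 349/180 = 1.93889
r = ln(1.93889) / 6 = 0.66212 / 6

r ≈ 11.04% per day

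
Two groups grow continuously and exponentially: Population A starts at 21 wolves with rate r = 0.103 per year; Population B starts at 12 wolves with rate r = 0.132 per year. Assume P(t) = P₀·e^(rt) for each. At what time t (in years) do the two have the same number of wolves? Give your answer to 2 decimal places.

21·e^(0.103t) = 12·e^(0.132t)
21/12 = e^((0.132 − 0.103)t) → ln(1.75) = 0.029·t
t = 0.55962 / 0.029

t ≈ 19.30 years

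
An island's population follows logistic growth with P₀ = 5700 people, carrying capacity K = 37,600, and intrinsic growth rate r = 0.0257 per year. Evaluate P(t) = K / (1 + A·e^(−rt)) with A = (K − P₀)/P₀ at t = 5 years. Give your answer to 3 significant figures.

≈ 6,350 people

A = (37600 − 5700)/5700 = 5.59649
P(5) = 37600 / (1 + 5.59649·e^(−0.0257·5)) = 37600 / (1 + 5.59649·0.879414)
= 37600 / 5.92163 ≈ 6349.6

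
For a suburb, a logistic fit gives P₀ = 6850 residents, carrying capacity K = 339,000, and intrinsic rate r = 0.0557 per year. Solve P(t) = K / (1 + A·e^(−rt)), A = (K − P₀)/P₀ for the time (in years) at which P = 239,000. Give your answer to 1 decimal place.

t ≈ 85.3 years

A = (339000 − 6850)/6850 = 48.48905
239000 = 339000/(1 + 48.48905·e^(−0.0557t)) → 1 + 48.48905·e^(−0.0557t) = 1.41841
e^(−0.0557t) = 0.008629 → t = ln(115.88883)/0.0557 = 4.75263/0.0557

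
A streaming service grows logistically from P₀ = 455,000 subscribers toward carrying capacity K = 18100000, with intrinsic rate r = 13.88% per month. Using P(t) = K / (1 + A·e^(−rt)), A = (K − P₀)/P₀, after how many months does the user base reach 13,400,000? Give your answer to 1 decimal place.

A = (18100000 − 455000)/455000 = 38.78022
13400000 = 18100000/(1 + 38.78022·e^(−0.1388t)) → 1 + 38.78022·e^(−0.1388t) = 1.35075
e^(−0.1388t) = 0.009044 → t = ln(110.56488)/0.1388 = 4.7056/0.1388

t ≈ 33.9 months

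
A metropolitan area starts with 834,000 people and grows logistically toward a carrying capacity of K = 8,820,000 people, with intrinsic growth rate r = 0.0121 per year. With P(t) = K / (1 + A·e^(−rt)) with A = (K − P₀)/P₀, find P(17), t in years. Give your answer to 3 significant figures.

A = (8820000 − 834000)/834000 = 9.57554
P(17) = 8820000 / (1 + 9.57554·e^(−0.0121·17)) = 8820000 / (1 + 9.57554·0.814077)
= 8820000 / 8.79523 ≈ 1002816.41

≈ 1,000,000 people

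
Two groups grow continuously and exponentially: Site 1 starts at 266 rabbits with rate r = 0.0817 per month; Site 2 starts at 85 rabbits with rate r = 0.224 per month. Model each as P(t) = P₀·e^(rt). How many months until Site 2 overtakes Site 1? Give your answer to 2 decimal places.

t ≈ 8.02 months

266·e^(0.0817t) = 85·e^(0.224t)
266/85 = e^((0.224 − 0.0817)t) → ln(3.12941) = 0.1423·t
t = 1.14085 / 0.1423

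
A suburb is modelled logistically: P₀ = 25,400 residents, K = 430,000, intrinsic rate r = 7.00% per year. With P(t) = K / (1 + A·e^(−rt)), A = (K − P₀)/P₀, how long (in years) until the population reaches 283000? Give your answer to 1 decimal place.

t ≈ 48.9 years

A = (430000 − 25400)/25400 = 15.92913
283000 = 430000/(1 + 15.92913·e^(−0.07t)) → 1 + 15.92913·e^(−0.07t) = 1.51943
e^(−0.07t) = 0.032609 → t = ln(30.66629)/0.07 = 3.42316/0.07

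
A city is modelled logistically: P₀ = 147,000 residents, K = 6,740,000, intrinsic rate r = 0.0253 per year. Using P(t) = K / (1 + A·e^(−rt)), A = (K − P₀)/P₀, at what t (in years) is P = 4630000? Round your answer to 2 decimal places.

t ≈ 181.39 years

A = (6740000 − 147000)/147000 = 44.85034
4630000 = 6740000/(1 + 44.85034·e^(−0.0253t)) → 1 + 44.85034·e^(−0.0253t) = 1.45572
e^(−0.0253t) = 0.010161 → t = ln(98.41568)/0.0253 = 4.5892/0.0253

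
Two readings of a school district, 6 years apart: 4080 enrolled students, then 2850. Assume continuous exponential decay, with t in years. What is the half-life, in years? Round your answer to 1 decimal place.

half-life ≈ 11.6 years

r = ln(2850/4080) / 6 = ln(0.69853) / 6 ≈ -0.059796 per year
half-life = ln 2 / |r| = 0.69315 / 0.059796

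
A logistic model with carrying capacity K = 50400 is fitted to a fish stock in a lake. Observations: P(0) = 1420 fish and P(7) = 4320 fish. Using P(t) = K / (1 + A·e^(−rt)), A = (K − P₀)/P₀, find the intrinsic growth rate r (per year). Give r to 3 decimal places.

A = (50400 − 1420)/1420 = 34.49296
4320 = 50400/(1 + 34.49296·e^(−r·7)) → e^(−7r) = (11.66667 − 1)/34.49296 = 0.309242
r = −ln(0.309242)/7 = 1.17363/7

r ≈ 0.168 per year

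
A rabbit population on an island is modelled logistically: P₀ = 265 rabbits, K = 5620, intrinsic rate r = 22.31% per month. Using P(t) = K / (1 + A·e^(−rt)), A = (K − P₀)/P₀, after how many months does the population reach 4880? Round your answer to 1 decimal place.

t ≈ 21.9 months

A = (5620 − 265)/265 = 20.20755
4880 = 5620/(1 + 20.20755·e^(−0.2231t)) → 1 + 20.20755·e^(−0.2231t) = 1.15164
e^(−0.2231t) = 0.007504 → t = ln(133.26058)/0.2231 = 4.89231/0.2231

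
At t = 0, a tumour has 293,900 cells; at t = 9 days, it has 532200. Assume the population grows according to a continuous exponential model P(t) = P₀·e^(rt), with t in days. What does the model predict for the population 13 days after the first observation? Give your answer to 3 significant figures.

≈ 693,000 cells

r = ln(532200/293900) / 9 ≈ 0.065976 per day
P(13) = 293900 · e^(0.065976·13) = 293900 · 2.35769 ≈ 692924.8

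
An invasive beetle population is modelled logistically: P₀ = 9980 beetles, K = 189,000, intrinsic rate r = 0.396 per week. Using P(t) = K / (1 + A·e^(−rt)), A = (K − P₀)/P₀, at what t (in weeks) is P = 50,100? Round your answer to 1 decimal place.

t ≈ 4.7 weeks

A = (189000 − 9980)/9980 = 17.93788
50100 = 189000/(1 + 17.93788·e^(−0.396t)) → 1 + 17.93788·e^(−0.396t) = 3.77246
e^(−0.396t) = 0.154559 → t = ln(6.47003)/0.396 = 1.86718/0.396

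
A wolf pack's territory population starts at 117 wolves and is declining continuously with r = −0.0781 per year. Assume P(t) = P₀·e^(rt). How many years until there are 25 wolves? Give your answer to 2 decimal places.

t ≈ 19.76 years

25 = 117 · e^(-0.0781·t)
t = ln(25/117) / -0.0781 = ln(0.21368) / -0.0781 = -1.5433 / -0.0781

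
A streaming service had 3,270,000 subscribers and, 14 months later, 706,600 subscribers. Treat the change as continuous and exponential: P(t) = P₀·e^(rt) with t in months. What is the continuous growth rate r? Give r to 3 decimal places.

r ≈ -0.109 per month

706600 = 3270000 · e^(r·14)
e^(14r) = 706600/3270000 = 0.21609
r = ln(0.21609) / 14 = -1.53208 / 14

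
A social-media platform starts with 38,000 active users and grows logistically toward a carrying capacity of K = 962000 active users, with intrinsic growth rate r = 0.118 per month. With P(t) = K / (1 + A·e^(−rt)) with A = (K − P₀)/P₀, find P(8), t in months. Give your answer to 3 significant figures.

A = (962000 − 38000)/38000 = 24.31579
P(8) = 962000 / (1 + 24.31579·e^(−0.118·8)) = 962000 / (1 + 24.31579·0.389068)
= 962000 / 10.46051 ≈ 91964.95

≈ 92,000 active users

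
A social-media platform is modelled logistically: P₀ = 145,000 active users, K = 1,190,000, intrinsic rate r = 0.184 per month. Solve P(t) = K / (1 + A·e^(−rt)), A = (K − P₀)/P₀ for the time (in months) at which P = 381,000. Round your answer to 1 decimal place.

A = (1190000 − 145000)/145000 = 7.2069
381000 = 1190000/(1 + 7.2069·e^(−0.184t)) → 1 + 7.2069·e^(−0.184t) = 3.12336
e^(−0.184t) = 0.294629 → t = ln(3.3941)/0.184 = 1.22204/0.184

t ≈ 6.6 months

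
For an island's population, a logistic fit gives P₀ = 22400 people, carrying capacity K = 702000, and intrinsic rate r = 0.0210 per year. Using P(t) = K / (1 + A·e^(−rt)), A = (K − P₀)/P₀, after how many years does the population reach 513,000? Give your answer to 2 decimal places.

t ≈ 210.05 years

A = (702000 − 22400)/22400 = 30.33929
513000 = 702000/(1 + 30.33929·e^(−0.021t)) → 1 + 30.33929·e^(−0.021t) = 1.36842
e^(−0.021t) = 0.012143 → t = ln(82.34949)/0.021 = 4.41097/0.021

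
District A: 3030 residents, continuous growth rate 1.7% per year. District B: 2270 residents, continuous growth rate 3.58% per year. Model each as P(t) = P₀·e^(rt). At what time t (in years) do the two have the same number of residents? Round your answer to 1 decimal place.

3030·e^(0.017t) = 2270·e^(0.0358t)
3030/2270 = e^((0.0358 − 0.017)t) → ln(1.3348) = 0.0188·t
t = 0.28878 / 0.0188

t ≈ 15.4 years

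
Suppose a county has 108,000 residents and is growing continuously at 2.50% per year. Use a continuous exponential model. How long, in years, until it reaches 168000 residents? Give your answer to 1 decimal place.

168000 = 108000 · e^(0.025·t)
t = ln(168000/108000) / 0.025 = ln(1.55556) / 0.025 = 0.44183 / 0.025

t ≈ 17.7 years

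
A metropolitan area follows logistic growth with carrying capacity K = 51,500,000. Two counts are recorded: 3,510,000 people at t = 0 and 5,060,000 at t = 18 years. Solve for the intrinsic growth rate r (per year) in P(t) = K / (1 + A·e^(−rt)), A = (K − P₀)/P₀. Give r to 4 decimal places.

A = (51500000 − 3510000)/3510000 = 13.67236
5060000 = 51500000/(1 + 13.67236·e^(−r·18)) → e^(−18r) = (10.17787 − 1)/13.67236 = 0.671271
r = −ln(0.671271)/18 = 0.39858/18

r ≈ 0.0221 per year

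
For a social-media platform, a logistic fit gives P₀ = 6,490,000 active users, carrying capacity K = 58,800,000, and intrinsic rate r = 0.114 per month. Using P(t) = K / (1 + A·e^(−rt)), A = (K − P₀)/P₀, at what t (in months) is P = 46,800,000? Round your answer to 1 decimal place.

A = (58800000 − 6490000)/6490000 = 8.06009
46800000 = 58800000/(1 + 8.06009·e^(−0.114t)) → 1 + 8.06009·e^(−0.114t) = 1.25641
e^(−0.114t) = 0.031812 → t = ln(31.43436)/0.114 = 3.4479/0.114

t ≈ 30.2 months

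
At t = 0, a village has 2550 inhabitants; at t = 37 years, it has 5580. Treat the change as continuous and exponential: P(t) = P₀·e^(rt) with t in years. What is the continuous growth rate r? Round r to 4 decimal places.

r ≈ 0.0212 per year

5580 = 2550 · e^(r·37)
e^(37r) = 5580/2550 = 2.18824
r = ln(2.18824) / 37 = 0.7831 / 37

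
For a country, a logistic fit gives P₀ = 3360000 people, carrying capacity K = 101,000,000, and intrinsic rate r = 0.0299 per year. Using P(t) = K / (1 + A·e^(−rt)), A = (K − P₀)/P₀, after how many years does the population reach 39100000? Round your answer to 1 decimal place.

A = (101000000 − 3360000)/3360000 = 29.05952
39100000 = 101000000/(1 + 29.05952·e^(−0.0299t)) → 1 + 29.05952·e^(−0.0299t) = 2.58312
e^(−0.0299t) = 0.054479 → t = ln(18.35585)/0.0299 = 2.90995/0.0299

t ≈ 97.3 years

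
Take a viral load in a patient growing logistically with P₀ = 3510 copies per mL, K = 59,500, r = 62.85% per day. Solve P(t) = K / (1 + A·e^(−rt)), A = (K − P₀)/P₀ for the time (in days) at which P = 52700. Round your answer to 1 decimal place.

A = (59500 − 3510)/3510 = 15.95157
52700 = 59500/(1 + 15.95157·e^(−0.6285t)) → 1 + 15.95157·e^(−0.6285t) = 1.12903
e^(−0.6285t) = 0.008089 → t = ln(123.62464)/0.6285 = 4.81725/0.6285

t ≈ 7.7 days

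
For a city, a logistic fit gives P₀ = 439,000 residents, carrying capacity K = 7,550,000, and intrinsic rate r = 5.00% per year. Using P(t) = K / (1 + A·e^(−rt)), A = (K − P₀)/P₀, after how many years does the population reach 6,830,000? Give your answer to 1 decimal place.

t ≈ 100.7 years

A = (7550000 − 439000)/439000 = 16.19818
6830000 = 7550000/(1 + 16.19818·e^(−0.05t)) → 1 + 16.19818·e^(−0.05t) = 1.10542
e^(−0.05t) = 0.006508 → t = ln(153.65771)/0.05 = 5.03473/0.05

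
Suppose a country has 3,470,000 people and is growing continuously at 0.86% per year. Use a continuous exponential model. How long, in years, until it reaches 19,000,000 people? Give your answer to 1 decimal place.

t ≈ 197.7 years

19000000 = 3470000 · e^(0.0086·t)
t = ln(19000000/3470000) / 0.0086 = ln(5.4755) / 0.0086 = 1.70028 / 0.0086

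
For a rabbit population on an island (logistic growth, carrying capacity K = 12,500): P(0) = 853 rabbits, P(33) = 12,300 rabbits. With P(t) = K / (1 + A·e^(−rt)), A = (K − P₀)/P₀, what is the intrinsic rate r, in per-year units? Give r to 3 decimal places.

A = (12500 − 853)/853 = 13.65416
12300 = 12500/(1 + 13.65416·e^(−r·33)) → e^(−33r) = (1.01626 − 1)/13.65416 = 0.001191
r = −ln(0.001191)/33 = 6.73308/33

r ≈ 0.204 per year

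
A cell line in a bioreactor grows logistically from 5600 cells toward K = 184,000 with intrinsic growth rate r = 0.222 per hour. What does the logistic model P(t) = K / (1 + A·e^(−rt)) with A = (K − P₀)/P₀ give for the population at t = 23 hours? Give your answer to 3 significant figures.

≈ 154,000 cells

A = (184000 − 5600)/5600 = 31.85714
P(23) = 184000 / (1 + 31.85714·e^(−0.222·23)) = 184000 / (1 + 31.85714·0.00606)
= 184000 / 1.19306 ≈ 154224.87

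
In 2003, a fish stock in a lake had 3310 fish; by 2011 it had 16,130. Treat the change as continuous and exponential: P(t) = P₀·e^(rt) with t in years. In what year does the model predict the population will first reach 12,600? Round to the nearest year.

year 2010

r = ln(16130/3310) / 8 = 1.58373/8 ≈ 0.197967 per year
t = ln(12600/3310) / r = 1.33675/0.197967 ≈ 6.75 years after 2003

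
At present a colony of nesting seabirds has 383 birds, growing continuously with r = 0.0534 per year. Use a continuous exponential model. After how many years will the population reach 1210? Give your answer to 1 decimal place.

t ≈ 21.5 years

1210 = 383 · e^(0.0534·t)
t = ln(1210/383) / 0.0534 = ln(3.15927) / 0.0534 = 1.15034 / 0.0534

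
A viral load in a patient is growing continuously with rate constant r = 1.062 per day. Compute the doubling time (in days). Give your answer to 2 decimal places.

doubling time ≈ 0.65 days

doubling time = ln(2) / |r| = 0.69315 / 1.062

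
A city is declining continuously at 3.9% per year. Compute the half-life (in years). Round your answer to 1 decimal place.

half-life ≈ 17.8 years

half-life = ln(2) / |r| = 0.69315 / 0.039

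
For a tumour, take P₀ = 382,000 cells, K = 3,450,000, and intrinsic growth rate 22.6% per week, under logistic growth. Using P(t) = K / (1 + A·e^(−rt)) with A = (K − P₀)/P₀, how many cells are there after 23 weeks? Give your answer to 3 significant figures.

≈ 3,300,000 cells

A = (3450000 − 382000)/382000 = 8.03141
P(23) = 3450000 / (1 + 8.03141·e^(−0.226·23)) = 3450000 / (1 + 8.03141·0.005528)
= 3450000 / 1.04439 ≈ 3303349.42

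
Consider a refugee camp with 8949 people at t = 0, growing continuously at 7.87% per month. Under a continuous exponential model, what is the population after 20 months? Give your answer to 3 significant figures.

P(20) = 8949 · e^(0.0787·20) = 8949 · e^(1.574)
= 8949 · 4.82591 ≈ 43187.1

≈ 43,200 people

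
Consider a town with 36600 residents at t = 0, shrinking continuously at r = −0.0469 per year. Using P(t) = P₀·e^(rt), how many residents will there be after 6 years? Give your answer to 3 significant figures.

P(6) = 36600 · e^(-0.0469·6) = 36600 · e^(-0.2814)
= 36600 · 0.75473 ≈ 27622.99

≈ 27,600 residents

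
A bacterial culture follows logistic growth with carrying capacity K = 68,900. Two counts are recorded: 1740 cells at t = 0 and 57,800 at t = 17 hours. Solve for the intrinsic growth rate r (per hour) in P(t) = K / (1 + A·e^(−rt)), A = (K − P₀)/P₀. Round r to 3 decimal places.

A = (68900 − 1740)/1740 = 38.5977
57800 = 68900/(1 + 38.5977·e^(−r·17)) → e^(−17r) = (1.19204 − 1)/38.5977 = 0.004975
r = −ln(0.004975)/17 = 5.30324/17

r ≈ 0.312 per hour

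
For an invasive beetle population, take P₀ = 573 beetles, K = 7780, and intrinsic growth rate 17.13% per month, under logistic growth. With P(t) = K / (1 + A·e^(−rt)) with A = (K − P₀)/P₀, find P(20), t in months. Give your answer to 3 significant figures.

A = (7780 − 573)/573 = 12.57766
P(20) = 7780 / (1 + 12.57766·e^(−0.1713·20)) = 7780 / (1 + 12.57766·0.032517)
= 7780 / 1.40898 ≈ 5521.71

≈ 5,520 beetles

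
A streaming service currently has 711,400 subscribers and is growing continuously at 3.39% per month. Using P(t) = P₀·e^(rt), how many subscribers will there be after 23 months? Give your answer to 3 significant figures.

P(23) = 711400 · e^(0.0339·23) = 711400 · e^(0.7797)
= 711400 · 2.18082 ≈ 1551433.87

≈ 1,550,000 subscribers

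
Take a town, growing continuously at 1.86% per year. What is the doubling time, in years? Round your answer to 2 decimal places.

doubling time = ln(2) / |r| = 0.69315 / 0.0186

doubling time ≈ 37.27 years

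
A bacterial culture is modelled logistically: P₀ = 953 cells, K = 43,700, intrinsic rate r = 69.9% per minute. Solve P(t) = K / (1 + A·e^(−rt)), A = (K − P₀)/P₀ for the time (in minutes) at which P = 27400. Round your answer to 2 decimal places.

A = (43700 − 953)/953 = 44.85519
27400 = 43700/(1 + 44.85519·e^(−0.699t)) → 1 + 44.85519·e^(−0.699t) = 1.59489
e^(−0.699t) = 0.013262 → t = ln(75.40076)/0.699 = 4.32282/0.699

t ≈ 6.18 minutes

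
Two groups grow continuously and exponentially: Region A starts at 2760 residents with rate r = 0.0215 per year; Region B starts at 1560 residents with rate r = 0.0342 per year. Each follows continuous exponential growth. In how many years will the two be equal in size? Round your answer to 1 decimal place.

t ≈ 44.9 years

2760·e^(0.0215t) = 1560·e^(0.0342t)
2760/1560 = e^((0.0342 − 0.0215)t) → ln(1.76923) = 0.0127·t
t = 0.57054 / 0.0127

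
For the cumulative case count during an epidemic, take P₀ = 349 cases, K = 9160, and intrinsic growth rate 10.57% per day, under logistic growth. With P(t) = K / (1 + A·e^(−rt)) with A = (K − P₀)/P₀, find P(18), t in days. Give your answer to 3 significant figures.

≈ 1,920 cases

A = (9160 − 349)/349 = 25.24642
P(18) = 9160 / (1 + 25.24642·e^(−0.1057·18)) = 9160 / (1 + 25.24642·0.14918)
= 9160 / 4.76627 ≈ 1921.84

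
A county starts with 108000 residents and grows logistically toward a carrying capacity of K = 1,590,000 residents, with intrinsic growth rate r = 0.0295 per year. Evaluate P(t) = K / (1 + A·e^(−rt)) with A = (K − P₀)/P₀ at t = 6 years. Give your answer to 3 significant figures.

A = (1590000 − 108000)/108000 = 13.72222
P(6) = 1590000 / (1 + 13.72222·e^(−0.0295·6)) = 1590000 / (1 + 13.72222·0.83778)
= 1590000 / 12.4962 ≈ 127238.68

≈ 127,000 residents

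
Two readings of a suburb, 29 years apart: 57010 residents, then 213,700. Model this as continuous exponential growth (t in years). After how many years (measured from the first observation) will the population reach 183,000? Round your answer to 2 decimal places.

t ≈ 25.60 years

r = ln(213700/57010) / 29 ≈ 0.045564 per year
t = ln(183000/57010) / r = 1.16626 / 0.045564 ≈ 25.596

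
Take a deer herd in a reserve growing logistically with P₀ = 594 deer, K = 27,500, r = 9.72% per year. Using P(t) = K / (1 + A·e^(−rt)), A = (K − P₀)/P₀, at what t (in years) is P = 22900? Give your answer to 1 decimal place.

A = (27500 − 594)/594 = 45.2963
22900 = 27500/(1 + 45.2963·e^(−0.0972t)) → 1 + 45.2963·e^(−0.0972t) = 1.20087
e^(−0.0972t) = 0.004435 → t = ln(225.49678)/0.0972 = 5.41831/0.0972

t ≈ 55.7 years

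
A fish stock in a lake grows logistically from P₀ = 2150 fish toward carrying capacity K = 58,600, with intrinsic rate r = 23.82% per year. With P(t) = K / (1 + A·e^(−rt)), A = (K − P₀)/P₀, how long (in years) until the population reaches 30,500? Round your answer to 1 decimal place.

A = (58600 − 2150)/2150 = 26.25581
30500 = 58600/(1 + 26.25581·e^(−0.2382t)) → 1 + 26.25581·e^(−0.2382t) = 1.92131
e^(−0.2382t) = 0.03509 → t = ln(28.4983)/0.2382 = 3.34984/0.2382

t ≈ 14.1 years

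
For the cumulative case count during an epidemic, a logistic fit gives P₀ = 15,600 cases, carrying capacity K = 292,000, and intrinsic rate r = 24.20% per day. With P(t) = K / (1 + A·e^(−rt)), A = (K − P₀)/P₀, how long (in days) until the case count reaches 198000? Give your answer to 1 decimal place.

A = (292000 − 15600)/15600 = 17.71795
198000 = 292000/(1 + 17.71795·e^(−0.242t)) → 1 + 17.71795·e^(−0.242t) = 1.47475
e^(−0.242t) = 0.026795 → t = ln(37.32079)/0.242 = 3.61955/0.242

t ≈ 15.0 days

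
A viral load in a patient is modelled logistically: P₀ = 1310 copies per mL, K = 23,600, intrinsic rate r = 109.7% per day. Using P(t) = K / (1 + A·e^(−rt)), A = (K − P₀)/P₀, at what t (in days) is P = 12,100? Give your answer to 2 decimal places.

t ≈ 2.63 days

A = (23600 − 1310)/1310 = 17.01527
12100 = 23600/(1 + 17.01527·e^(−1.097t)) → 1 + 17.01527·e^(−1.097t) = 1.95041
e^(−1.097t) = 0.055856 → t = ln(17.90302)/1.097 = 2.88497/1.097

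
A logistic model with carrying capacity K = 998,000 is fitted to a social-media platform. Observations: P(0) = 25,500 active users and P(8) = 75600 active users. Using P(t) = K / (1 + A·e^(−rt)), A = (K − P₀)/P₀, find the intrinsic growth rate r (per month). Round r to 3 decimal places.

r ≈ 0.142 per month

A = (998000 − 25500)/25500 = 38.13725
75600 = 998000/(1 + 38.13725·e^(−r·8)) → e^(−8r) = (13.20106 − 1)/38.13725 = 0.319925
r = −ln(0.319925)/8 = 1.13967/8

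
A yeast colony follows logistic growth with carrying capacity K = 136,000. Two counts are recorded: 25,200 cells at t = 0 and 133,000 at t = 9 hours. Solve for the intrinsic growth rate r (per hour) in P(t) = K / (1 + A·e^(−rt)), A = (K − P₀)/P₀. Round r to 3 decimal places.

A = (136000 − 25200)/25200 = 4.39683
133000 = 136000/(1 + 4.39683·e^(−r·9)) → e^(−9r) = (1.02256 − 1)/4.39683 = 0.00513
r = −ln(0.00513)/9 = 5.27262/9

r ≈ 0.586 per hour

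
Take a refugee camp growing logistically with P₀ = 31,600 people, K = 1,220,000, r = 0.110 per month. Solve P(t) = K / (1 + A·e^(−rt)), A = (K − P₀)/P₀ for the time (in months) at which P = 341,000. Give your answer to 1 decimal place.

A = (1220000 − 31600)/31600 = 37.60759
341000 = 1220000/(1 + 37.60759·e^(−0.11t)) → 1 + 37.60759·e^(−0.11t) = 3.57771
e^(−0.11t) = 0.068542 → t = ln(14.58952)/0.11 = 2.6803/0.11

t ≈ 24.4 months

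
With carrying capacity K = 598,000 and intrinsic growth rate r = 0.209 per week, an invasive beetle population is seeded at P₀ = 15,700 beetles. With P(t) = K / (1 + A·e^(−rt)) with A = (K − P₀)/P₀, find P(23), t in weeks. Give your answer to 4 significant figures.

A = (598000 − 15700)/15700 = 37.08917
P(23) = 598000 / (1 + 37.08917·e^(−0.209·23)) = 598000 / (1 + 37.08917·0.008172)
= 598000 / 1.30311 ≈ 458903.81

≈ 458,900 beetles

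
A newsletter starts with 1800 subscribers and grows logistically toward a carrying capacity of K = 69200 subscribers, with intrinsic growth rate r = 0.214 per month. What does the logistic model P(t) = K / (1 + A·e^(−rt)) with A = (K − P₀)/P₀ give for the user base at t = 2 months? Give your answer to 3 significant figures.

≈ 2,720 subscribers

A = (69200 − 1800)/1800 = 37.44444
P(2) = 69200 / (1 + 37.44444·e^(−0.214·2)) = 69200 / (1 + 37.44444·0.651811)
= 69200 / 25.40672 ≈ 2723.69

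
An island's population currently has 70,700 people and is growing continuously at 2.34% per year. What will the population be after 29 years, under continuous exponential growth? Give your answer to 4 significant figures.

≈ 139,400 people

P(29) = 70700 · e^(0.0234·29) = 70700 · e^(0.6786)
= 70700 · 1.97112 ≈ 139357.92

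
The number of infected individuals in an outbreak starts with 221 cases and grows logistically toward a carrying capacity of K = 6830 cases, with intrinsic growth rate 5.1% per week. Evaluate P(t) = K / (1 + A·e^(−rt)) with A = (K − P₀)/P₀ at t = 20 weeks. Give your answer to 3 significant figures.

≈ 580 cases

A = (6830 − 221)/221 = 29.90498
P(20) = 6830 / (1 + 29.90498·e^(−0.051·20)) = 6830 / (1 + 29.90498·0.360595)
= 6830 / 11.78358 ≈ 579.62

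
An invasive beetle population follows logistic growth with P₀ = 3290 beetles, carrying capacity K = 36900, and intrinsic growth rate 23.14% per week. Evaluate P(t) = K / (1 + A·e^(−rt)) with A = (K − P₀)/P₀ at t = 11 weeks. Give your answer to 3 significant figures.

≈ 20,500 beetles

A = (36900 − 3290)/3290 = 10.21581
P(11) = 36900 / (1 + 10.21581·e^(−0.2314·11)) = 36900 / (1 + 10.21581·0.078442)
= 36900 / 1.80134 ≈ 20484.7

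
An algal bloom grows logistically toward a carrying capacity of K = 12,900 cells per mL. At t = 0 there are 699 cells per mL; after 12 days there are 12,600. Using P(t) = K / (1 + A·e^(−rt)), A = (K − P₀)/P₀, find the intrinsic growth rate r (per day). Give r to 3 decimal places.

A = (12900 − 699)/699 = 17.45494
12600 = 12900/(1 + 17.45494·e^(−r·12)) → e^(−12r) = (1.02381 − 1)/17.45494 = 0.001364
r = −ln(0.001364)/12 = 6.59729/12

r ≈ 0.550 per day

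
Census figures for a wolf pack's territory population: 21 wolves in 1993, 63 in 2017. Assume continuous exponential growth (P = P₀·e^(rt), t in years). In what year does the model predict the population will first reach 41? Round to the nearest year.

r = ln(63/21) / 24 = 1.09861/24 ≈ 0.045776 per year
t = ln(41/21) / r = 0.66905/0.045776 ≈ 14.62 years after 1993

year 2008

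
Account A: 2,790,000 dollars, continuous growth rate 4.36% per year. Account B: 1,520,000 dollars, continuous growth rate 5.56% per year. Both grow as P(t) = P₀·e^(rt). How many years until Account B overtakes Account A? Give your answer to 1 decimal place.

2790000·e^(0.0436t) = 1520000·e^(0.0556t)
2790000/1520000 = e^((0.0556 − 0.0436)t) → ln(1.83553) = 0.012·t
t = 0.60733 / 0.012

t ≈ 50.6 years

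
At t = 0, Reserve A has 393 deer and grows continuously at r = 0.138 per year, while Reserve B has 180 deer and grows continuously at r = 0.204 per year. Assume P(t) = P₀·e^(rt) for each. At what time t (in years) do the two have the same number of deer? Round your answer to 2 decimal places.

t ≈ 11.83 years

393·e^(0.138t) = 180·e^(0.204t)
393/180 = e^((0.204 − 0.138)t) → ln(2.18333) = 0.066·t
t = 0.78085 / 0.066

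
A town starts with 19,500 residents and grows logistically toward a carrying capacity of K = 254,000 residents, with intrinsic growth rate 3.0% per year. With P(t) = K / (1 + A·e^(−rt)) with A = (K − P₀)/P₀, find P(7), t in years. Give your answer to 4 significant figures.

A = (254000 − 19500)/19500 = 12.02564
P(7) = 254000 / (1 + 12.02564·e^(−0.03·7)) = 254000 / (1 + 12.02564·0.810584)
= 254000 / 10.7478 ≈ 23632.75

≈ 23,630 residents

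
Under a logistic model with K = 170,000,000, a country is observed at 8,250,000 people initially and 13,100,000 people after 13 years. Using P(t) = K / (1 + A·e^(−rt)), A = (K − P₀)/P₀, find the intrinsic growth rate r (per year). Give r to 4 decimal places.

r ≈ 0.0379 per year

A = (170000000 − 8250000)/8250000 = 19.60606
13100000 = 170000000/(1 + 19.60606·e^(−r·13)) → e^(−13r) = (12.9771 − 1)/19.60606 = 0.610888
r = −ln(0.610888)/13 = 0.49284/13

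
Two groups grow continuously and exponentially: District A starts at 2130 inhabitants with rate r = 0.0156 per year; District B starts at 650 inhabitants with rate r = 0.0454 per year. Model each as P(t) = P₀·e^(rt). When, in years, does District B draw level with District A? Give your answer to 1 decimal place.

t ≈ 39.8 years

2130·e^(0.0156t) = 650·e^(0.0454t)
2130/650 = e^((0.0454 − 0.0156)t) → ln(3.27692) = 0.0298·t
t = 1.1869 / 0.0298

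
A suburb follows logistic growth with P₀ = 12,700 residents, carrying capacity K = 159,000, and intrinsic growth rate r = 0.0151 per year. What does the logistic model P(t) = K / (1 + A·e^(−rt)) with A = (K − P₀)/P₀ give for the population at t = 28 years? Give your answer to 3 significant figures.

≈ 18,600 residents

A = (159000 − 12700)/12700 = 11.51969
P(28) = 159000 / (1 + 11.51969·e^(−0.0151·28)) = 159000 / (1 + 11.51969·0.65521)
= 159000 / 8.54781 ≈ 18601.26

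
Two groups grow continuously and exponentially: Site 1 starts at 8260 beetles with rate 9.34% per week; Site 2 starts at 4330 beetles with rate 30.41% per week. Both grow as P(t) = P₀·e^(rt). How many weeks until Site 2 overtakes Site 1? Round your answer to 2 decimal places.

t ≈ 3.07 weeks

8260·e^(0.0934t) = 4330·e^(0.3041t)
8260/4330 = e^((0.3041 − 0.0934)t) → ln(1.90762) = 0.2107·t
t = 0.64586 / 0.2107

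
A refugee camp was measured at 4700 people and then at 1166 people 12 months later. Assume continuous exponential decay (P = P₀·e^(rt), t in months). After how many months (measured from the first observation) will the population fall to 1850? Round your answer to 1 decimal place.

r = ln(1166/4700) / 12 ≈ -0.116165 per month
t = ln(1850/4700) / r = -0.93238 / -0.116165 ≈ 8.026

t ≈ 8.0 months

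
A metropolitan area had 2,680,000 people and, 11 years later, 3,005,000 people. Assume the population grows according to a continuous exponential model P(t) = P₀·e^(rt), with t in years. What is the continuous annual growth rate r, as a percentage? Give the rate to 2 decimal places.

r ≈ 1.04% per year

3005000 = 2680000 · e^(r·11)
e^(11r) = 3005000/2680000 = 1.12127
r = ln(1.12127) / 11 = 0.11446 / 11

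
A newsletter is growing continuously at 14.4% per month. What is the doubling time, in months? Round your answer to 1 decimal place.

doubling time = ln(2) / |r| = 0.69315 / 0.144

doubling time ≈ 4.8 months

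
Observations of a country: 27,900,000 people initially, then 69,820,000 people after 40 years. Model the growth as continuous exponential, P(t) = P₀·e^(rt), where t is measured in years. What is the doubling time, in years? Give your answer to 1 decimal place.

r = ln(69820000/27900000) / 40 = ln(2.50251) / 40 ≈ 0.022932 per year
doubling time = ln 2 / |r| = 0.69315 / 0.022932

doubling time ≈ 30.2 years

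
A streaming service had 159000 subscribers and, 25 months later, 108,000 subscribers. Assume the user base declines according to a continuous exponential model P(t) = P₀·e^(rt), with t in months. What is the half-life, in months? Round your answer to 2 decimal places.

r = ln(108000/159000) / 25 = ln(0.67925) / 25 ≈ -0.015471 per month
half-life = ln 2 / |r| = 0.69315 / 0.015471

half-life ≈ 44.80 months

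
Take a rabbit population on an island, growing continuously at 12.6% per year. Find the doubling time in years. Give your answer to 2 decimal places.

doubling time = ln(2) / |r| = 0.69315 / 0.126

doubling time ≈ 5.50 years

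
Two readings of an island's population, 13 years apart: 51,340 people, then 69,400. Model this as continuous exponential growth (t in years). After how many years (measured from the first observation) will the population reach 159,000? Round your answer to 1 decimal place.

r = ln(69400/51340) / 13 ≈ 0.023186 per year
t = ln(159000/51340) / r = 1.13043 / 0.023186 ≈ 48.755

t ≈ 48.8 years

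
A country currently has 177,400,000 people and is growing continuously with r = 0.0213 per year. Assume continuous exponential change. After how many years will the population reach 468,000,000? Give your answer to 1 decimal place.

468000000 = 177400000 · e^(0.0213·t)
t = ln(468000000/177400000) / 0.0213 = ln(2.63811) / 0.0213 = 0.97006 / 0.0213

t ≈ 45.5 years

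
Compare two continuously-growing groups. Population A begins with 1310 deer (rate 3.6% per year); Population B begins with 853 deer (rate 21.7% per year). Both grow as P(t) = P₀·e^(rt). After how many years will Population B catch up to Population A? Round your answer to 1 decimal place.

t ≈ 2.4 years

1310·e^(0.036t) = 853·e^(0.217t)
1310/853 = e^((0.217 − 0.036)t) → ln(1.53576) = 0.181·t
t = 0.42902 / 0.181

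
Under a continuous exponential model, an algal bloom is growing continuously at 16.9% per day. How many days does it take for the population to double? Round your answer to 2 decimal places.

doubling time ≈ 4.10 days

doubling time = ln(2) / |r| = 0.69315 / 0.169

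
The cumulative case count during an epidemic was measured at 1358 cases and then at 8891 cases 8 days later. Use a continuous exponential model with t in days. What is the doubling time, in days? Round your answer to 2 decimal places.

doubling time ≈ 2.95 days

r = ln(8891/1358) / 8 = ln(6.54713) / 8 ≈ 0.234878 per day
doubling time = ln 2 / |r| = 0.69315 / 0.234878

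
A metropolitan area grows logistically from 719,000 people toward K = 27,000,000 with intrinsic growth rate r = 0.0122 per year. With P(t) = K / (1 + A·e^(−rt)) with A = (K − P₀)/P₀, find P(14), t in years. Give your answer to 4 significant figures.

A = (27000000 − 719000)/719000 = 36.55216
P(14) = 27000000 / (1 + 36.55216·e^(−0.0122·14)) = 27000000 / (1 + 36.55216·0.84299)
= 27000000 / 31.81311 ≈ 848706.78

≈ 848,700 people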